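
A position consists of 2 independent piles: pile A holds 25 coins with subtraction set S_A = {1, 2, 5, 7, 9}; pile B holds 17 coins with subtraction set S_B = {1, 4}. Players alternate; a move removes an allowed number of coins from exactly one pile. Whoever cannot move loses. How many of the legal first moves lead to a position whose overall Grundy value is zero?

1

Pile A, S = {1, 2, 5, 7, 9}:
n :  0  1  2  3  4  5  6  7  8  9 10 11 12 13 14 15 16 17 18 19 20 21 22 23 24 25
G :  0  1  2  0  1  2  0  1  2  3  4  5  3  4  0  1  2  0  1  2  0  1  2  3  4  5
G_A(25) = 5.
Pile B, S = {1, 4}:
n :  0  1  2  3  4  5  6  7  8  9 10 11 12 13 14 15 16 17
G :  0  1  0  1  2  0  1  0  1  2  0  1  0  1  2  0  1  0
G_B(17) = 0.
Combined Grundy value = 5 ⊕ 0 = 5.
A winning move leaves total XOR = 0, i.e. changes one component's Grundy value g to g ⊕ X where X is the current total.
Pile A: need g' = 5⊕5 = 0. Options: 25−1→G=4, 25−2→G=3, 25−5→G=0, 25−7→G=1, 25−9→G=2. Hits: 1.
Pile B: need g' = 0⊕5 = 5. Options: 17−1→G=1, 17−4→G=1. Hits: 0.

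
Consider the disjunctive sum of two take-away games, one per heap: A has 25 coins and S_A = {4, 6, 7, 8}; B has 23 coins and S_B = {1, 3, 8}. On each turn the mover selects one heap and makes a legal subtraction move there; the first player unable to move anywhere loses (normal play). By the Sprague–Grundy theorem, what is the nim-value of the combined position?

1

Heap A, S = {4, 6, 7, 8}:
G(0) = 0
G(1) = mex{} = 0
G(2) = mex{} = 0
G(3) = mex{} = 0
G(4) = mex{0} = 1
G(5) = mex{0} = 1
G(6) = mex{0,0} = 1
G(7) = mex{0,0,0} = 1
G(8) = mex{1,0,0,0} = 2
G(9) = mex{1,0,0,0} = 2
G(10) = mex{1,1,0,0} = 2
G(11) = mex{1,1,1,0} = 2
G(12) = mex{2,1,1,1} = 0
G(13) = mex{2,1,1,1} = 0
G(14) = mex{2,2,1,1} = 0
G(15) = mex{2,2,2,1} = 0
G(16) = mex{0,2,2,2} = 1
G(17) = mex{0,2,2,2} = 1
G(18) = mex{0,0,2,2} = 1
G(19) = mex{0,0,0,2} = 1
G(20) = mex{1,0,0,0} = 2
G(21) = mex{1,0,0,0} = 2
G(22) = mex{1,1,0,0} = 2
G(23) = mex{1,1,1,0} = 2
G(24) = mex{2,1,1,1} = 0
G(25) = mex{2,1,1,1} = 0
G_A(25) = 0.
Heap B, S = {1, 3, 8}:
n :  0  1  2  3  4  5  6  7  8  9 10 11 12 13 14 15 16 17 18 19 20 21 22 23
G :  0  1  0  1  0  1  0  1  2  3  2  0  1  0  1  0  1  0  1  2  3  2  0  1
G_B(23) = 1.
Combined Grundy value = 0 ⊕ 1 = 1.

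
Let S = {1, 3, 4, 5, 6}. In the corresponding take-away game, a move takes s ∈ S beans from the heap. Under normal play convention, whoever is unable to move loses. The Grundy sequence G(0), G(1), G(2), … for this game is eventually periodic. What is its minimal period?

9

n :  0  1  2  3  4  5  6  7  8  9 10 11 12 13 14 15 16 17 18 19
G :  0  1  0  1  2  3  2  3  4  0  1  0  1  2  3  2  3  4  0  1
G(n+9) = G(n) holds for n = 0,…,5 (a full window of length max(S) = 6), so the sequence is purely periodic with period 9.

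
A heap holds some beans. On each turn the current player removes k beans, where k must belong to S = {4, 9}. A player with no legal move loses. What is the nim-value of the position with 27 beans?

0

n :  0  1  2  3  4  5  6  7  8  9 10 11 12 13 14 15 16 17 18 19 20 21 22 23 24 25 26 27
G :  0  0  0  0  1  1  1  1  0  2  2  2  1  0  0  0  0  1  1  1  1  0  2  2  2  1  0  0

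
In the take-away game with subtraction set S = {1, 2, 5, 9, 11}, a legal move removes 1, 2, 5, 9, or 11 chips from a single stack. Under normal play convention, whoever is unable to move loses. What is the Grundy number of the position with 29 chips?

n :  0  1  2  3  4  5  6  7  8  9 10 11 12 13 14 15 16 17 18 19 20 21 22 23 24 25 26 27 28 29
G :  0  1  2  0  1  2  0  1  2  3  0  1  2  0  1  2  0  1  2  3  0  1  2  0  1  2  0  1  2  3

3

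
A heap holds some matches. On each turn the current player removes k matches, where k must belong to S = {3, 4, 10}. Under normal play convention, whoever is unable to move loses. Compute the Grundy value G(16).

0

n :  0  1  2  3  4  5  6  7  8  9 10 11 12 13 14 15 16
G :  0  0  0  1  1  1  2  0  0  0  1  1  1  2  0  0  0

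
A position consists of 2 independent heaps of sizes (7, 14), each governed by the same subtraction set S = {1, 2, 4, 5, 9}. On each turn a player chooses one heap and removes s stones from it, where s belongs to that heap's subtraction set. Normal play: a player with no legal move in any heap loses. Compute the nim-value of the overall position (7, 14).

0

All heaps use S = {1, 2, 4, 5, 9}:
n :  0  1  2  3  4  5  6  7  8  9 10 11 12 13 14
G :  0  1  2  0  1  2  0  1  2  3  4  5  3  0  1
Heap A: G(7) = 1.
Heap B: G(14) = 1.
Combined Grundy value = 1 ⊕ 1 = 0.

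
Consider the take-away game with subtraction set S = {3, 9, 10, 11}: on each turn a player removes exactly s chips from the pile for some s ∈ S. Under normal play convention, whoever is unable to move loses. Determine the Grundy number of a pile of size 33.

n :  0  1  2  3  4  5  6  7  8  9 10 11 12 13 14 15 16 17 18 19 20 21 22 23 24 25 26 27 28 29 30 31 32 33
G :  0  0  0  1  1  1  0  0  0  1  1  1  2  2  0  3  3  1  2  2  0  0  0  1  1  1  0  0  0  1  1  1  2  2

2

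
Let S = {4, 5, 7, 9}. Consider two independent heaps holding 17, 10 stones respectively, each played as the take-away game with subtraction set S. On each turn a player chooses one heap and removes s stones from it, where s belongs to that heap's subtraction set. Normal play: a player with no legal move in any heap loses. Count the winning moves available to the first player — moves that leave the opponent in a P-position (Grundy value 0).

4

All heaps use S = {4, 5, 7, 9}:
G(0) = 0
G(1) = mex{} = 0
G(2) = mex{} = 0
G(3) = mex{} = 0
G(4) = mex{0} = 1
G(5) = mex{0,0} = 1
G(6) = mex{0,0} = 1
G(7) = mex{0,0,0} = 1
G(8) = mex{1,0,0} = 2
G(9) = mex{1,1,0,0} = 2
G(10) = mex{1,1,0,0} = 2
G(11) = mex{1,1,1,0} = 2
G(12) = mex{2,1,1,0} = 3
G(13) = mex{2,2,1,1} = 0
G(14) = mex{2,2,1,1} = 0
G(15) = mex{2,2,2,1} = 0
G(16) = mex{3,2,2,1} = 0
G(17) = mex{0,3,2,2} = 1
Heap A: G(17) = 1.
Heap B: G(10) = 2.
Combined Grundy value = 1 ⊕ 2 = 3.
A winning move leaves total XOR = 0, i.e. changes one component's Grundy value g to g ⊕ X where X is the current total.
Heap A: need g' = 1⊕3 = 2. Options: 17−4→G=0, 17−5→G=3, 17−7→G=2, 17−9→G=2. Hits: 2.
Heap B: need g' = 2⊕3 = 1. Options: 10−4→G=1, 10−5→G=1, 10−7→G=0, 10−9→G=0. Hits: 2.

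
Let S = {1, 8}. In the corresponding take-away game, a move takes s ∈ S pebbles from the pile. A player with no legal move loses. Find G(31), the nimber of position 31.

n :  0  1  2  3  4  5  6  7  8  9 10 11 12 13 14 15 16 17 18 19 20 21 22 23 24 25 26 27 28 29 30 31
G :  0  1  0  1  0  1  0  1  2  0  1  0  1  0  1  0  1  2  0  1  0  1  0  1  0  1  2  0  1  0  1  0

0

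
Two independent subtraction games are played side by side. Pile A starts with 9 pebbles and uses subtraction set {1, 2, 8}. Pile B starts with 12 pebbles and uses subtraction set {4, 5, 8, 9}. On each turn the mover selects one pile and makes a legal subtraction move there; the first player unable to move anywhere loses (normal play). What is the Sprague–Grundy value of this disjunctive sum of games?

Pile A, S = {1, 2, 8}:
G(0) = 0
G(1) = mex{0} = 1
G(2) = mex{1,0} = 2
G(3) = mex{2,1} = 0
G(4) = mex{0,2} = 1
G(5) = mex{1,0} = 2
G(6) = mex{2,1} = 0
G(7) = mex{0,2} = 1
G(8) = mex{1,0,0} = 2
G(9) = mex{2,1,1} = 0
G_A(9) = 0.
Pile B, S = {4, 5, 8, 9}:
G(0) = 0
G(1) = mex{} = 0
G(2) = mex{} = 0
G(3) = mex{} = 0
G(4) = mex{0} = 1
G(5) = mex{0,0} = 1
G(6) = mex{0,0} = 1
G(7) = mex{0,0} = 1
G(8) = mex{1,0,0} = 2
G(9) = mex{1,1,0,0} = 2
G(10) = mex{1,1,0,0} = 2
G(11) = mex{1,1,0,0} = 2
G(12) = mex{2,1,1,0} = 3
G_B(12) = 3.
Combined Grundy value = 0 ⊕ 3 = 3.

3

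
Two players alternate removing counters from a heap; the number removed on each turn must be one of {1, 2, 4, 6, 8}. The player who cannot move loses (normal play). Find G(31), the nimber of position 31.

n :  0  1  2  3  4  5  6  7  8  9 10 11 12 13 14 15 16 17 18 19 20 21 22 23 24 25 26 27 28 29 30 31
G :  0  1  2  0  1  2  3  4  5  3  0  1  2  0  1  2  3  4  5  3  0  1  2  0  1  2  3  4  5  3  0  1

1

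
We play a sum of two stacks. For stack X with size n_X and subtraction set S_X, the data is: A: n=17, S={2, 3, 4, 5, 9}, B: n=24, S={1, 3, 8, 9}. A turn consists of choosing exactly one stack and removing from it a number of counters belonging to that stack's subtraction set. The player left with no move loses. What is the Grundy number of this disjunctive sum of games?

3

Stack A, S = {2, 3, 4, 5, 9}:
n :  0  1  2  3  4  5  6  7  8  9 10 11 12 13 14 15 16 17
G :  0  0  1  1  2  2  3  0  0  1  1  2  2  3  0  0  1  1
G_A(17) = 1.
Stack B, S = {1, 3, 8, 9}:
n :  0  1  2  3  4  5  6  7  8  9 10 11 12 13 14 15 16 17 18 19 20 21 22 23 24
G :  0  1  0  1  0  1  0  1  2  3  2  3  2  3  2  3  0  1  0  1  0  1  0  1  2
G_B(24) = 2.
Combined Grundy value = 1 ⊕ 2 = 3.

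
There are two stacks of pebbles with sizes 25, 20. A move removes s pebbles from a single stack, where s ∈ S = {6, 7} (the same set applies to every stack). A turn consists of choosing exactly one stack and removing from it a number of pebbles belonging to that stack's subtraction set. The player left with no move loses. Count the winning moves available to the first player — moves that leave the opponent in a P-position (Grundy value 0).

1

All stacks use S = {6, 7}:
n :  0  1  2  3  4  5  6  7  8  9 10 11 12 13 14 15 16 17 18 19 20 21 22 23 24 25
G :  0  0  0  0  0  0  1  1  1  1  1  1  2  0  0  0  0  0  0  1  1  1  1  1  1  2
Stack A: G(25) = 2.
Stack B: G(20) = 1.
Combined Grundy value = 2 ⊕ 1 = 3.
A winning move leaves total XOR = 0, i.e. changes one component's Grundy value g to g ⊕ X where X is the current total.
Stack A: need g' = 2⊕3 = 1. Options: 25−6→G=1, 25−7→G=0. Hits: 1.
Stack B: need g' = 1⊕3 = 2. Options: 20−6→G=0, 20−7→G=0. Hits: 0.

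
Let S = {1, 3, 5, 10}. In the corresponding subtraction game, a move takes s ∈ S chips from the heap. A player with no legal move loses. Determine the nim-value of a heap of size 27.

2

G(0) = 0
G(1) = mex{0} = 1
G(2) = mex{1} = 0
G(3) = mex{0,0} = 1
G(4) = mex{1,1} = 0
G(5) = mex{0,0,0} = 1
G(6) = mex{1,1,1} = 0
G(7) = mex{0,0,0} = 1
G(8) = mex{1,1,1} = 0
G(9) = mex{0,0,0} = 1
G(10) = mex{1,1,1,0} = 2
G(11) = mex{2,0,0,1} = 3
G(12) = mex{3,1,1,0} = 2
G(13) = mex{2,2,0,1} = 3
G(14) = mex{3,3,1,0} = 2
G(15) = mex{2,2,2,1} = 0
G(16) = mex{0,3,3,0} = 1
G(17) = mex{1,2,2,1} = 0
G(18) = mex{0,0,3,0} = 1
G(19) = mex{1,1,2,1} = 0
G(20) = mex{0,0,0,2} = 1
G(21) = mex{1,1,1,3} = 0
G(22) = mex{0,0,0,2} = 1
G(23) = mex{1,1,1,3} = 0
G(24) = mex{0,0,0,2} = 1
G(25) = mex{1,1,1,0} = 2
G(26) = mex{2,0,0,1} = 3
G(27) = mex{3,1,1,0} = 2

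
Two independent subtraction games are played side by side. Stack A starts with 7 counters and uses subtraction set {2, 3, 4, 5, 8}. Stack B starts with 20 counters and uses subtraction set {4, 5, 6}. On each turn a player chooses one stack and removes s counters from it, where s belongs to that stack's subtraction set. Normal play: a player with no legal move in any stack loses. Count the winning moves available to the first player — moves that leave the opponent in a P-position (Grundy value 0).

Stack A, S = {2, 3, 4, 5, 8}:
G(0) = 0
G(1) = mex{} = 0
G(2) = mex{0} = 1
G(3) = mex{0,0} = 1
G(4) = mex{1,0,0} = 2
G(5) = mex{1,1,0,0} = 2
G(6) = mex{2,1,1,0} = 3
G(7) = mex{2,2,1,1} = 0
G_A(7) = 0.
Stack B, S = {4, 5, 6}:
n :  0  1  2  3  4  5  6  7  8  9 10 11 12 13 14 15 16 17 18 19 20
G :  0  0  0  0  1  1  1  1  2  2  0  0  0  0  1  1  1  1  2  2  0
G_B(20) = 0.
Combined Grundy value = 0 ⊕ 0 = 0.
A winning move leaves total XOR = 0, i.e. changes one component's Grundy value g to g ⊕ X where X is the current total.
Stack A: target g' = 0⊕0 = 0, but every legal move changes the Grundy value (mex property), so 0 moves.
Stack B: target g' = 0⊕0 = 0, but every legal move changes the Grundy value (mex property), so 0 moves.

0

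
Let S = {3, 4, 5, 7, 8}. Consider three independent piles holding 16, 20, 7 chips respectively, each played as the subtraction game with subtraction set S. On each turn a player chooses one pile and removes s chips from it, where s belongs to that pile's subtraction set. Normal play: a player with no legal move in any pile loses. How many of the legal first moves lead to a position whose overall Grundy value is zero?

All piles use S = {3, 4, 5, 7, 8}:
G(0) = 0
G(1) = mex{} = 0
G(2) = mex{} = 0
G(3) = mex{0} = 1
G(4) = mex{0,0} = 1
G(5) = mex{0,0,0} = 1
G(6) = mex{1,0,0} = 2
G(7) = mex{1,1,0,0} = 2
G(8) = mex{1,1,1,0,0} = 2
G(9) = mex{2,1,1,0,0} = 3
G(10) = mex{2,2,1,1,0} = 3
G(11) = mex{2,2,2,1,1} = 0
G(12) = mex{3,2,2,1,1} = 0
G(13) = mex{3,3,2,2,1} = 0
G(14) = mex{0,3,3,2,2} = 1
G(15) = mex{0,0,3,2,2} = 1
G(16) = mex{0,0,0,3,2} = 1
G(17) = mex{1,0,0,3,3} = 2
G(18) = mex{1,1,0,0,3} = 2
G(19) = mex{1,1,1,0,0} = 2
G(20) = mex{2,1,1,0,0} = 3
Pile A: G(16) = 1.
Pile B: G(20) = 3.
Pile C: G(7) = 2.
Combined Grundy value = 1 ⊕ 3 ⊕ 2 = 0.
A winning move leaves total XOR = 0, i.e. changes one component's Grundy value g to g ⊕ X where X is the current total.
Pile A: target g' = 1⊕0 = 1, but every legal move changes the Grundy value (mex property), so 0 moves.
Pile B: target g' = 3⊕0 = 3, but every legal move changes the Grundy value (mex property), so 0 moves.
Pile C: target g' = 2⊕0 = 2, but every legal move changes the Grundy value (mex property), so 0 moves.

0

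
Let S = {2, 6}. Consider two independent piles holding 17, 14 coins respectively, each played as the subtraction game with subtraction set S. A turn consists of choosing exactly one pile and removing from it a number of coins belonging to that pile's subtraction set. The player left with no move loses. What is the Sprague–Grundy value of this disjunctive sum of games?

1

All piles use S = {2, 6}:
n :  0  1  2  3  4  5  6  7  8  9 10 11 12 13 14 15 16 17
G :  0  0  1  1  0  0  1  1  0  0  1  1  0  0  1  1  0  0
Pile A: G(17) = 0.
Pile B: G(14) = 1.
Combined Grundy value = 0 ⊕ 1 = 1.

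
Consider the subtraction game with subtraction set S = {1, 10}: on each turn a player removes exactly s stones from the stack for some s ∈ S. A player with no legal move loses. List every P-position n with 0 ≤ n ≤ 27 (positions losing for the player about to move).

0, 2, 4, 6, 8, 11, 13, 15, 17, 19, 22, 24, 26

G(0) = 0
G(1) = mex{0} = 1
G(2) = mex{1} = 0
G(3) = mex{0} = 1
G(4) = mex{1} = 0
G(5) = mex{0} = 1
G(6) = mex{1} = 0
G(7) = mex{0} = 1
G(8) = mex{1} = 0
G(9) = mex{0} = 1
G(10) = mex{1,0} = 2
G(11) = mex{2,1} = 0
G(12) = mex{0,0} = 1
G(13) = mex{1,1} = 0
G(14) = mex{0,0} = 1
G(15) = mex{1,1} = 0
G(16) = mex{0,0} = 1
G(17) = mex{1,1} = 0
G(18) = mex{0,0} = 1
G(19) = mex{1,1} = 0
G(20) = mex{0,2} = 1
G(21) = mex{1,0} = 2
G(22) = mex{2,1} = 0
G(23) = mex{0,0} = 1
G(24) = mex{1,1} = 0
G(25) = mex{0,0} = 1
G(26) = mex{1,1} = 0
G(27) = mex{0,0} = 1
P-positions are exactly the n with G(n) = 0.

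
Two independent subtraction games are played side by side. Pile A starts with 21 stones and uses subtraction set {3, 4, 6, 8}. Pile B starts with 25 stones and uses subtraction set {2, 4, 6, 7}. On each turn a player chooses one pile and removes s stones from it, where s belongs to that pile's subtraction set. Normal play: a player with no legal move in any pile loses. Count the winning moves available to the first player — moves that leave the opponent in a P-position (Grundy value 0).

Pile A, S = {3, 4, 6, 8}:
n :  0  1  2  3  4  5  6  7  8  9 10 11 12 13 14 15 16 17 18 19 20 21
G :  0  0  0  1  1  1  2  2  2  3  3  0  0  0  1  1  1  2  2  2  3  3
G_A(21) = 3.
Pile B, S = {2, 4, 6, 7}:
n :  0  1  2  3  4  5  6  7  8  9 10 11 12 13 14 15 16 17 18 19 20 21 22 23 24 25
G :  0  0  1  1  2  2  3  3  4  0  0  1  1  2  2  3  3  4  0  0  1  1  2  2  3  3
G_B(25) = 3.
Combined Grundy value = 3 ⊕ 3 = 0.
A winning move leaves total XOR = 0, i.e. changes one component's Grundy value g to g ⊕ X where X is the current total.
Pile A: target g' = 3⊕0 = 3, but every legal move changes the Grundy value (mex property), so 0 moves.
Pile B: target g' = 3⊕0 = 3, but every legal move changes the Grundy value (mex property), so 0 moves.

0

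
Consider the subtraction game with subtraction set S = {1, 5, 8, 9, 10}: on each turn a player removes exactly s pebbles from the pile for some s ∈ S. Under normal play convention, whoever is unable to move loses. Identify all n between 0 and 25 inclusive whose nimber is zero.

n :  0  1  2  3  4  5  6  7  8  9 10 11 12 13 14 15 16 17 18 19 20 21 22 23 24 25
G :  0  1  0  1  0  1  0  1  2  3  2  3  2  3  2  3  4  0  1  0  1  0  1  0  1  2
P-positions are exactly the n with G(n) = 0.

0, 2, 4, 6, 17, 19, 21, 23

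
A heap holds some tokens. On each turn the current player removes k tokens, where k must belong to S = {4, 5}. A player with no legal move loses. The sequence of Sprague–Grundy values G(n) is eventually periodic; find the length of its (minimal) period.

9

n :  0  1  2  3  4  5  6  7  8  9 10 11 12 13 14 15 16 17 18 19
G :  0  0  0  0  1  1  1  1  2  0  0  0  0  1  1  1  1  2  0  0
G(n+9) = G(n) holds for n = 0,…,4 (a full window of length max(S) = 5), so the sequence is purely periodic with period 9.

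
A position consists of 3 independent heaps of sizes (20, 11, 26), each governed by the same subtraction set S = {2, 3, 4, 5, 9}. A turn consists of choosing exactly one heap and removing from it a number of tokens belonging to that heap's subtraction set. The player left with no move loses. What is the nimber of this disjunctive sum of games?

All heaps use S = {2, 3, 4, 5, 9}:
n :  0  1  2  3  4  5  6  7  8  9 10 11 12 13 14 15 16 17 18 19 20 21 22 23 24 25 26
G :  0  0  1  1  2  2  3  0  0  1  1  2  2  3  0  0  1  1  2  2  3  0  0  1  1  2  2
Heap A: G(20) = 3.
Heap B: G(11) = 2.
Heap C: G(26) = 2.
Combined Grundy value = 3 ⊕ 2 ⊕ 2 = 3.

3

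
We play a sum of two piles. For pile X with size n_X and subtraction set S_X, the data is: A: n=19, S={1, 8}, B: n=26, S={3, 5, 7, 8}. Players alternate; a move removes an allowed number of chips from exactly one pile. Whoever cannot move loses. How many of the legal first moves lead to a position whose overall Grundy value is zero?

Pile A, S = {1, 8}:
n :  0  1  2  3  4  5  6  7  8  9 10 11 12 13 14 15 16 17 18 19
G :  0  1  0  1  0  1  0  1  2  0  1  0  1  0  1  0  1  2  0  1
G_A(19) = 1.
Pile B, S = {3, 5, 7, 8}:
n :  0  1  2  3  4  5  6  7  8  9 10 11 12 13 14 15 16 17 18 19 20 21 22 23 24 25 26
G :  0  0  0  1  1  1  2  2  2  3  3  0  0  0  1  1  1  2  2  2  3  3  0  0  0  1  1
G_B(26) = 1.
Combined Grundy value = 1 ⊕ 1 = 0.
A winning move leaves total XOR = 0, i.e. changes one component's Grundy value g to g ⊕ X where X is the current total.
Pile A: target g' = 1⊕0 = 1, but every legal move changes the Grundy value (mex property), so 0 moves.
Pile B: target g' = 1⊕0 = 1, but every legal move changes the Grundy value (mex property), so 0 moves.

0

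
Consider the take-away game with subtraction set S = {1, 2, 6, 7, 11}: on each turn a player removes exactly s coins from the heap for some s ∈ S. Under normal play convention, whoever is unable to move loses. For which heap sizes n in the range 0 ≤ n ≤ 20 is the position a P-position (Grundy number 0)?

0, 3, 8, 12, 16, 20

n :  0  1  2  3  4  5  6  7  8  9 10 11 12 13 14 15 16 17 18 19 20
G :  0  1  2  0  1  2  3  4  0  1  2  3  0  1  2  3  0  1  2  3  0
P-positions are exactly the n with G(n) = 0.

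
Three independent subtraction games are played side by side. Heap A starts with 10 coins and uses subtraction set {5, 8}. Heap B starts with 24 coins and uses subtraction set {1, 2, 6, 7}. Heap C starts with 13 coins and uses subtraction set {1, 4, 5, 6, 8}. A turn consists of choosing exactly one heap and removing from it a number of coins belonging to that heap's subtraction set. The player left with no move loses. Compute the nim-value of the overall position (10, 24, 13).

0

Heap A, S = {5, 8}:
G(0) = 0
G(1) = mex{} = 0
G(2) = mex{} = 0
G(3) = mex{} = 0
G(4) = mex{} = 0
G(5) = mex{0} = 1
G(6) = mex{0} = 1
G(7) = mex{0} = 1
G(8) = mex{0,0} = 1
G(9) = mex{0,0} = 1
G(10) = mex{1,0} = 2
G_A(10) = 2.
Heap B, S = {1, 2, 6, 7}:
G(0) = 0
G(1) = mex{0} = 1
G(2) = mex{1,0} = 2
G(3) = mex{2,1} = 0
G(4) = mex{0,2} = 1
G(5) = mex{1,0} = 2
G(6) = mex{2,1,0} = 3
G(7) = mex{3,2,1,0} = 4
G(8) = mex{4,3,2,1} = 0
G(9) = mex{0,4,0,2} = 1
G(10) = mex{1,0,1,0} = 2
G(11) = mex{2,1,2,1} = 0
G(12) = mex{0,2,3,2} = 1
G(13) = mex{1,0,4,3} = 2
G(14) = mex{2,1,0,4} = 3
G(15) = mex{3,2,1,0} = 4
G(16) = mex{4,3,2,1} = 0
G(17) = mex{0,4,0,2} = 1
G(18) = mex{1,0,1,0} = 2
G(19) = mex{2,1,2,1} = 0
G(20) = mex{0,2,3,2} = 1
G(21) = mex{1,0,4,3} = 2
G(22) = mex{2,1,0,4} = 3
G(23) = mex{3,2,1,0} = 4
G(24) = mex{4,3,2,1} = 0
G_B(24) = 0.
Heap C, S = {1, 4, 5, 6, 8}:
G(0) = 0
G(1) = mex{0} = 1
G(2) = mex{1} = 0
G(3) = mex{0} = 1
G(4) = mex{1,0} = 2
G(5) = mex{2,1,0} = 3
G(6) = mex{3,0,1,0} = 2
G(7) = mex{2,1,0,1} = 3
G(8) = mex{3,2,1,0,0} = 4
G(9) = mex{4,3,2,1,1} = 0
G(10) = mex{0,2,3,2,0} = 1
G(11) = mex{1,3,2,3,1} = 0
G(12) = mex{0,4,3,2,2} = 1
G(13) = mex{1,0,4,3,3} = 2
G_C(13) = 2.
Combined Grundy value = 2 ⊕ 0 ⊕ 2 = 0.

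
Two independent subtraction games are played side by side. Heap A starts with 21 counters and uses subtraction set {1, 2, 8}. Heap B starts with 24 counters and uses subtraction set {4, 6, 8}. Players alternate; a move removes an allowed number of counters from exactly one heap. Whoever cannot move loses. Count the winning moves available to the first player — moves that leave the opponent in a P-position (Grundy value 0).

0

Heap A, S = {1, 2, 8}:
G(0) = 0
G(1) = mex{0} = 1
G(2) = mex{1,0} = 2
G(3) = mex{2,1} = 0
G(4) = mex{0,2} = 1
G(5) = mex{1,0} = 2
G(6) = mex{2,1} = 0
G(7) = mex{0,2} = 1
G(8) = mex{1,0,0} = 2
G(9) = mex{2,1,1} = 0
G(10) = mex{0,2,2} = 1
G(11) = mex{1,0,0} = 2
G(12) = mex{2,1,1} = 0
G(13) = mex{0,2,2} = 1
G(14) = mex{1,0,0} = 2
G(15) = mex{2,1,1} = 0
G(16) = mex{0,2,2} = 1
G(17) = mex{1,0,0} = 2
G(18) = mex{2,1,1} = 0
G(19) = mex{0,2,2} = 1
G(20) = mex{1,0,0} = 2
G(21) = mex{2,1,1} = 0
G_A(21) = 0.
Heap B, S = {4, 6, 8}:
G(0) = 0
G(1) = mex{} = 0
G(2) = mex{} = 0
G(3) = mex{} = 0
G(4) = mex{0} = 1
G(5) = mex{0} = 1
G(6) = mex{0,0} = 1
G(7) = mex{0,0} = 1
G(8) = mex{1,0,0} = 2
G(9) = mex{1,0,0} = 2
G(10) = mex{1,1,0} = 2
G(11) = mex{1,1,0} = 2
G(12) = mex{2,1,1} = 0
G(13) = mex{2,1,1} = 0
G(14) = mex{2,2,1} = 0
G(15) = mex{2,2,1} = 0
G(16) = mex{0,2,2} = 1
G(17) = mex{0,2,2} = 1
G(18) = mex{0,0,2} = 1
G(19) = mex{0,0,2} = 1
G(20) = mex{1,0,0} = 2
G(21) = mex{1,0,0} = 2
G(22) = mex{1,1,0} = 2
G(23) = mex{1,1,0} = 2
G(24) = mex{2,1,1} = 0
G_B(24) = 0.
Combined Grundy value = 0 ⊕ 0 = 0.
A winning move leaves total XOR = 0, i.e. changes one component's Grundy value g to g ⊕ X where X is the current total.
Heap A: target g' = 0⊕0 = 0, but every legal move changes the Grundy value (mex property), so 0 moves.
Heap B: target g' = 0⊕0 = 0, but every legal move changes the Grundy value (mex property), so 0 moves.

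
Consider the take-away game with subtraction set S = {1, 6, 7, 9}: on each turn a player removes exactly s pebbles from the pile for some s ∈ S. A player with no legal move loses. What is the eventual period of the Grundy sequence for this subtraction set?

12

G(0) = 0
G(1) = mex{0} = 1
G(2) = mex{1} = 0
G(3) = mex{0} = 1
G(4) = mex{1} = 0
G(5) = mex{0} = 1
G(6) = mex{1,0} = 2
G(7) = mex{2,1,0} = 3
G(8) = mex{3,0,1} = 2
G(9) = mex{2,1,0,0} = 3
G(10) = mex{3,0,1,1} = 2
G(11) = mex{2,1,0,0} = 3
G(12) = mex{3,2,1,1} = 0
G(13) = mex{0,3,2,0} = 1
G(14) = mex{1,2,3,1} = 0
G(15) = mex{0,3,2,2} = 1
G(16) = mex{1,2,3,3} = 0
G(17) = mex{0,3,2,2} = 1
G(18) = mex{1,0,3,3} = 2
G(19) = mex{2,1,0,2} = 3
G(20) = mex{3,0,1,3} = 2
G(21) = mex{2,1,0,0} = 3
G(22) = mex{3,0,1,1} = 2
G(23) = mex{2,1,0,0} = 3
G(24) = mex{3,2,1,1} = 0
G(25) = mex{0,3,2,0} = 1
G(n+12) = G(n) holds for n = 0,…,8 (a full window of length max(S) = 9), so the sequence is purely periodic with period 12.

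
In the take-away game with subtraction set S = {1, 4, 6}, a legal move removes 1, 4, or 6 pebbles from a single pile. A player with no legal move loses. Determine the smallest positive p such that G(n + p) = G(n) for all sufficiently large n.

n :  0  1  2  3  4  5  6  7  8  9 10 11 12 13 14
G :  0  1  0  1  2  0  1  0  1  2  0  1  0  1  2
G(n+5) = G(n) holds for n = 0,…,5 (a full window of length max(S) = 6), so the sequence is purely periodic with period 5.

5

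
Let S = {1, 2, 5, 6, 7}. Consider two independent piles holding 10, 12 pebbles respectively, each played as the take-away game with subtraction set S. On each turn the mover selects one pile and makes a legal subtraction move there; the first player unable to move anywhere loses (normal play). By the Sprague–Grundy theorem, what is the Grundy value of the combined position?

5

All piles use S = {1, 2, 5, 6, 7}:
G(0) = 0
G(1) = mex{0} = 1
G(2) = mex{1,0} = 2
G(3) = mex{2,1} = 0
G(4) = mex{0,2} = 1
G(5) = mex{1,0,0} = 2
G(6) = mex{2,1,1,0} = 3
G(7) = mex{3,2,2,1,0} = 4
G(8) = mex{4,3,0,2,1} = 5
G(9) = mex{5,4,1,0,2} = 3
G(10) = mex{3,5,2,1,0} = 4
G(11) = mex{4,3,3,2,1} = 0
G(12) = mex{0,4,4,3,2} = 1
Pile A: G(10) = 4.
Pile B: G(12) = 1.
Combined Grundy value = 4 ⊕ 1 = 5.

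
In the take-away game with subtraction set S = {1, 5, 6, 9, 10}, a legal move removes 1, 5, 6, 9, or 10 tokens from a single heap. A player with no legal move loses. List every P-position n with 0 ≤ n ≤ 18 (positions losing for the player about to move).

n :  0  1  2  3  4  5  6  7  8  9 10 11 12 13 14 15 16 17 18
G :  0  1  0  1  0  1  2  3  2  3  2  3  4  5  4  0  1  0  1
P-positions are exactly the n with G(n) = 0.

0, 2, 4, 15, 17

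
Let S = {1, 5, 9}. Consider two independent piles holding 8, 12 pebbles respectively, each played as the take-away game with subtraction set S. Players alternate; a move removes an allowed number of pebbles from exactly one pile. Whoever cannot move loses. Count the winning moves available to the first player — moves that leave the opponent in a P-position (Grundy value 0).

All piles use S = {1, 5, 9}:
G(0) = 0
G(1) = mex{0} = 1
G(2) = mex{1} = 0
G(3) = mex{0} = 1
G(4) = mex{1} = 0
G(5) = mex{0,0} = 1
G(6) = mex{1,1} = 0
G(7) = mex{0,0} = 1
G(8) = mex{1,1} = 0
G(9) = mex{0,0,0} = 1
G(10) = mex{1,1,1} = 0
G(11) = mex{0,0,0} = 1
G(12) = mex{1,1,1} = 0
Pile A: G(8) = 0.
Pile B: G(12) = 0.
Combined Grundy value = 0 ⊕ 0 = 0.
A winning move leaves total XOR = 0, i.e. changes one component's Grundy value g to g ⊕ X where X is the current total.
Pile A: target g' = 0⊕0 = 0, but every legal move changes the Grundy value (mex property), so 0 moves.
Pile B: target g' = 0⊕0 = 0, but every legal move changes the Grundy value (mex property), so 0 moves.

0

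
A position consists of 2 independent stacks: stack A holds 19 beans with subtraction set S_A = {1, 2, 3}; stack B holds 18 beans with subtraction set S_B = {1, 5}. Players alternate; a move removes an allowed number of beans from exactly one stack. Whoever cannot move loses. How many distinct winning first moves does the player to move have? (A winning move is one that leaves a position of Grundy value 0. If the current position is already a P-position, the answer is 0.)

1

Stack A, S = {1, 2, 3}:
G(0) = 0
G(1) = mex{0} = 1
G(2) = mex{1,0} = 2
G(3) = mex{2,1,0} = 3
G(4) = mex{3,2,1} = 0
G(5) = mex{0,3,2} = 1
G(6) = mex{1,0,3} = 2
G(7) = mex{2,1,0} = 3
G(8) = mex{3,2,1} = 0
G(9) = mex{0,3,2} = 1
G(10) = mex{1,0,3} = 2
G(11) = mex{2,1,0} = 3
G(12) = mex{3,2,1} = 0
G(13) = mex{0,3,2} = 1
G(14) = mex{1,0,3} = 2
G(15) = mex{2,1,0} = 3
G(16) = mex{3,2,1} = 0
G(17) = mex{0,3,2} = 1
G(18) = mex{1,0,3} = 2
G(19) = mex{2,1,0} = 3
G_A(19) = 3.
Stack B, S = {1, 5}:
n :  0  1  2  3  4  5  6  7  8  9 10 11 12 13 14 15 16 17 18
G :  0  1  0  1  0  1  0  1  0  1  0  1  0  1  0  1  0  1  0
G_B(18) = 0.
Combined Grundy value = 3 ⊕ 0 = 3.
A winning move leaves total XOR = 0, i.e. changes one component's Grundy value g to g ⊕ X where X is the current total.
Stack A: need g' = 3⊕3 = 0. Options: 19−1→G=2, 19−2→G=1, 19−3→G=0. Hits: 1.
Stack B: need g' = 0⊕3 = 3. Options: 18−1→G=1, 18−5→G=1. Hits: 0.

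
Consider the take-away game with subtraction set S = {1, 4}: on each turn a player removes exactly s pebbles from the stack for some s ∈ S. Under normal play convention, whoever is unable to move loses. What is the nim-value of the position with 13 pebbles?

n :  0  1  2  3  4  5  6  7  8  9 10 11 12 13
G :  0  1  0  1  2  0  1  0  1  2  0  1  0  1

1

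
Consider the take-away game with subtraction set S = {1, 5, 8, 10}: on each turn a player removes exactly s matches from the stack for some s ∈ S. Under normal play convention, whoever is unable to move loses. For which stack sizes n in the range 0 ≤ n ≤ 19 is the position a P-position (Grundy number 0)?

n :  0  1  2  3  4  5  6  7  8  9 10 11 12 13 14 15 16 17 18 19
G :  0  1  0  1  0  1  0  1  2  3  2  3  2  0  1  0  1  0  1  0
P-positions are exactly the n with G(n) = 0.

0, 2, 4, 6, 13, 15, 17, 19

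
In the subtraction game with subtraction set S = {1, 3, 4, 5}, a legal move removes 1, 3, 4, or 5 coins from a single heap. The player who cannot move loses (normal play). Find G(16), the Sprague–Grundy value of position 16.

G(0) = 0
G(1) = mex{0} = 1
G(2) = mex{1} = 0
G(3) = mex{0,0} = 1
G(4) = mex{1,1,0} = 2
G(5) = mex{2,0,1,0} = 3
G(6) = mex{3,1,0,1} = 2
G(7) = mex{2,2,1,0} = 3
G(8) = mex{3,3,2,1} = 0
G(9) = mex{0,2,3,2} = 1
G(10) = mex{1,3,2,3} = 0
G(11) = mex{0,0,3,2} = 1
G(12) = mex{1,1,0,3} = 2
G(13) = mex{2,0,1,0} = 3
G(14) = mex{3,1,0,1} = 2
G(15) = mex{2,2,1,0} = 3
G(16) = mex{3,3,2,1} = 0

0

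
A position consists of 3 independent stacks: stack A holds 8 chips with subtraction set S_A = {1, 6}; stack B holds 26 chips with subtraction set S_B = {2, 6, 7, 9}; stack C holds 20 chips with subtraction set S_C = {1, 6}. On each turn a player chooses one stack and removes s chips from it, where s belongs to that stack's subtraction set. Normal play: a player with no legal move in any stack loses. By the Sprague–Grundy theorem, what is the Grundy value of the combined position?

Stack A, S = {1, 6}:
G(0) = 0
G(1) = mex{0} = 1
G(2) = mex{1} = 0
G(3) = mex{0} = 1
G(4) = mex{1} = 0
G(5) = mex{0} = 1
G(6) = mex{1,0} = 2
G(7) = mex{2,1} = 0
G(8) = mex{0,0} = 1
G_A(8) = 1.
Stack B, S = {2, 6, 7, 9}:
G(0) = 0
G(1) = mex{} = 0
G(2) = mex{0} = 1
G(3) = mex{0} = 1
G(4) = mex{1} = 0
G(5) = mex{1} = 0
G(6) = mex{0,0} = 1
G(7) = mex{0,0,0} = 1
G(8) = mex{1,1,0} = 2
G(9) = mex{1,1,1,0} = 2
G(10) = mex{2,0,1,0} = 3
G(11) = mex{2,0,0,1} = 3
G(12) = mex{3,1,0,1} = 2
G(13) = mex{3,1,1,0} = 2
G(14) = mex{2,2,1,0} = 3
G(15) = mex{2,2,2,1} = 0
G(16) = mex{3,3,2,1} = 0
G(17) = mex{0,3,3,2} = 1
G(18) = mex{0,2,3,2} = 1
G(19) = mex{1,2,2,3} = 0
G(20) = mex{1,3,2,3} = 0
G(21) = mex{0,0,3,2} = 1
G(22) = mex{0,0,0,2} = 1
G(23) = mex{1,1,0,3} = 2
G(24) = mex{1,1,1,0} = 2
G(25) = mex{2,0,1,0} = 3
G(26) = mex{2,0,0,1} = 3
G_B(26) = 3.
Stack C, S = {1, 6}:
G(0) = 0
G(1) = mex{0} = 1
G(2) = mex{1} = 0
G(3) = mex{0} = 1
G(4) = mex{1} = 0
G(5) = mex{0} = 1
G(6) = mex{1,0} = 2
G(7) = mex{2,1} = 0
G(8) = mex{0,0} = 1
G(9) = mex{1,1} = 0
G(10) = mex{0,0} = 1
G(11) = mex{1,1} = 0
G(12) = mex{0,2} = 1
G(13) = mex{1,0} = 2
G(14) = mex{2,1} = 0
G(15) = mex{0,0} = 1
G(16) = mex{1,1} = 0
G(17) = mex{0,0} = 1
G(18) = mex{1,1} = 0
G(19) = mex{0,2} = 1
G(20) = mex{1,0} = 2
G_C(20) = 2.
Combined Grundy value = 1 ⊕ 3 ⊕ 2 = 0.

0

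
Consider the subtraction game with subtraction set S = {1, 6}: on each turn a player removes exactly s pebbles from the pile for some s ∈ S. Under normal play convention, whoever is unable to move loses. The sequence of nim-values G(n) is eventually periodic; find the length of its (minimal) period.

7

n :  0  1  2  3  4  5  6  7  8  9 10 11 12 13 14 15
G :  0  1  0  1  0  1  2  0  1  0  1  0  1  2  0  1
G(n+7) = G(n) holds for n = 0,…,5 (a full window of length max(S) = 6), so the sequence is purely periodic with period 7.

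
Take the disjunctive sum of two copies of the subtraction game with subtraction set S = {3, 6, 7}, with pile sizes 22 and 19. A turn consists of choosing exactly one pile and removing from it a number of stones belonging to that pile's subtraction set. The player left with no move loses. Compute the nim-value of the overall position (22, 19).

All piles use S = {3, 6, 7}:
G(0) = 0
G(1) = mex{} = 0
G(2) = mex{} = 0
G(3) = mex{0} = 1
G(4) = mex{0} = 1
G(5) = mex{0} = 1
G(6) = mex{1,0} = 2
G(7) = mex{1,0,0} = 2
G(8) = mex{1,0,0} = 2
G(9) = mex{2,1,0} = 3
G(10) = mex{2,1,1} = 0
G(11) = mex{2,1,1} = 0
G(12) = mex{3,2,1} = 0
G(13) = mex{0,2,2} = 1
G(14) = mex{0,2,2} = 1
G(15) = mex{0,3,2} = 1
G(16) = mex{1,0,3} = 2
G(17) = mex{1,0,0} = 2
G(18) = mex{1,0,0} = 2
G(19) = mex{2,1,0} = 3
G(20) = mex{2,1,1} = 0
G(21) = mex{2,1,1} = 0
G(22) = mex{3,2,1} = 0
Pile A: G(22) = 0.
Pile B: G(19) = 3.
Combined Grundy value = 0 ⊕ 3 = 3.

3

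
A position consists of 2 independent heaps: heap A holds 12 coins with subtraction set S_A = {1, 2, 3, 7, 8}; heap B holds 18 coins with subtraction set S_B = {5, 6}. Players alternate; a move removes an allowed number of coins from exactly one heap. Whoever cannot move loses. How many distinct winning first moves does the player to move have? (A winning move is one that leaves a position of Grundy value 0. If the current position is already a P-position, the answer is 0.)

2

Heap A, S = {1, 2, 3, 7, 8}:
G(0) = 0
G(1) = mex{0} = 1
G(2) = mex{1,0} = 2
G(3) = mex{2,1,0} = 3
G(4) = mex{3,2,1} = 0
G(5) = mex{0,3,2} = 1
G(6) = mex{1,0,3} = 2
G(7) = mex{2,1,0,0} = 3
G(8) = mex{3,2,1,1,0} = 4
G(9) = mex{4,3,2,2,1} = 0
G(10) = mex{0,4,3,3,2} = 1
G(11) = mex{1,0,4,0,3} = 2
G(12) = mex{2,1,0,1,0} = 3
G_A(12) = 3.
Heap B, S = {5, 6}:
G(0) = 0
G(1) = mex{} = 0
G(2) = mex{} = 0
G(3) = mex{} = 0
G(4) = mex{} = 0
G(5) = mex{0} = 1
G(6) = mex{0,0} = 1
G(7) = mex{0,0} = 1
G(8) = mex{0,0} = 1
G(9) = mex{0,0} = 1
G(10) = mex{1,0} = 2
G(11) = mex{1,1} = 0
G(12) = mex{1,1} = 0
G(13) = mex{1,1} = 0
G(14) = mex{1,1} = 0
G(15) = mex{2,1} = 0
G(16) = mex{0,2} = 1
G(17) = mex{0,0} = 1
G(18) = mex{0,0} = 1
G_B(18) = 1.
Combined Grundy value = 3 ⊕ 1 = 2.
A winning move leaves total XOR = 0, i.e. changes one component's Grundy value g to g ⊕ X where X is the current total.
Heap A: need g' = 3⊕2 = 1. Options: 12−1→G=2, 12−2→G=1, 12−3→G=0, 12−7→G=1, 12−8→G=0. Hits: 2.
Heap B: need g' = 1⊕2 = 3. Options: 18−5→G=0, 18−6→G=0. Hits: 0.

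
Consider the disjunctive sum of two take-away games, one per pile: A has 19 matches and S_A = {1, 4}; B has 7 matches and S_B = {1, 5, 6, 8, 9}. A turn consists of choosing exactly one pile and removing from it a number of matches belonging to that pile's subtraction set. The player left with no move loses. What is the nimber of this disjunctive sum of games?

1

Pile A, S = {1, 4}:
G(0) = 0
G(1) = mex{0} = 1
G(2) = mex{1} = 0
G(3) = mex{0} = 1
G(4) = mex{1,0} = 2
G(5) = mex{2,1} = 0
G(6) = mex{0,0} = 1
G(7) = mex{1,1} = 0
G(8) = mex{0,2} = 1
G(9) = mex{1,0} = 2
G(10) = mex{2,1} = 0
G(11) = mex{0,0} = 1
G(12) = mex{1,1} = 0
G(13) = mex{0,2} = 1
G(14) = mex{1,0} = 2
G(15) = mex{2,1} = 0
G(16) = mex{0,0} = 1
G(17) = mex{1,1} = 0
G(18) = mex{0,2} = 1
G(19) = mex{1,0} = 2
G_A(19) = 2.
Pile B, S = {1, 5, 6, 8, 9}:
n : 0 1 2 3 4 5 6 7
G : 0 1 0 1 0 1 2 3
G_B(7) = 3.
Combined Grundy value = 2 ⊕ 3 = 1.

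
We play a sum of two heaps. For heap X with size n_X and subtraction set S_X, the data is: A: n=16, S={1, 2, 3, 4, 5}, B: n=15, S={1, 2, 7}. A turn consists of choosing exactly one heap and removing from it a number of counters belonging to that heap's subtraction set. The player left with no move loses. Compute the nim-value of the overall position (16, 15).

Heap A, S = {1, 2, 3, 4, 5}:
G(0) = 0
G(1) = mex{0} = 1
G(2) = mex{1,0} = 2
G(3) = mex{2,1,0} = 3
G(4) = mex{3,2,1,0} = 4
G(5) = mex{4,3,2,1,0} = 5
G(6) = mex{5,4,3,2,1} = 0
G(7) = mex{0,5,4,3,2} = 1
G(8) = mex{1,0,5,4,3} = 2
G(9) = mex{2,1,0,5,4} = 3
G(10) = mex{3,2,1,0,5} = 4
G(11) = mex{4,3,2,1,0} = 5
G(12) = mex{5,4,3,2,1} = 0
G(13) = mex{0,5,4,3,2} = 1
G(14) = mex{1,0,5,4,3} = 2
G(15) = mex{2,1,0,5,4} = 3
G(16) = mex{3,2,1,0,5} = 4
G_A(16) = 4.
Heap B, S = {1, 2, 7}:
n :  0  1  2  3  4  5  6  7  8  9 10 11 12 13 14 15
G :  0  1  2  0  1  2  0  1  2  0  1  2  0  1  2  0
G_B(15) = 0.
Combined Grundy value = 4 ⊕ 0 = 4.

4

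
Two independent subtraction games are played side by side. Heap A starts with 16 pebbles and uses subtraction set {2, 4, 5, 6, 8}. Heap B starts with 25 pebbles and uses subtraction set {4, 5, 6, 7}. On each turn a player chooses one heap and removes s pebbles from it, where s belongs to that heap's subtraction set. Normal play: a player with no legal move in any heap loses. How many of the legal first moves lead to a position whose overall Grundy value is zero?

2

Heap A, S = {2, 4, 5, 6, 8}:
G(0) = 0
G(1) = mex{} = 0
G(2) = mex{0} = 1
G(3) = mex{0} = 1
G(4) = mex{1,0} = 2
G(5) = mex{1,0,0} = 2
G(6) = mex{2,1,0,0} = 3
G(7) = mex{2,1,1,0} = 3
G(8) = mex{3,2,1,1,0} = 4
G(9) = mex{3,2,2,1,0} = 4
G(10) = mex{4,3,2,2,1} = 0
G(11) = mex{4,3,3,2,1} = 0
G(12) = mex{0,4,3,3,2} = 1
G(13) = mex{0,4,4,3,2} = 1
G(14) = mex{1,0,4,4,3} = 2
G(15) = mex{1,0,0,4,3} = 2
G(16) = mex{2,1,0,0,4} = 3
G_A(16) = 3.
Heap B, S = {4, 5, 6, 7}:
n :  0  1  2  3  4  5  6  7  8  9 10 11 12 13 14 15 16 17 18 19 20 21 22 23 24 25
G :  0  0  0  0  1  1  1  1  2  2  2  0  0  0  0  1  1  1  1  2  2  2  0  0  0  0
G_B(25) = 0.
Combined Grundy value = 3 ⊕ 0 = 3.
A winning move leaves total XOR = 0, i.e. changes one component's Grundy value g to g ⊕ X where X is the current total.
Heap A: need g' = 3⊕3 = 0. Options: 16−2→G=2, 16−4→G=1, 16−5→G=0, 16−6→G=0, 16−8→G=4. Hits: 2.
Heap B: need g' = 0⊕3 = 3. Options: 25−4→G=2, 25−5→G=2, 25−6→G=2, 25−7→G=1. Hits: 0.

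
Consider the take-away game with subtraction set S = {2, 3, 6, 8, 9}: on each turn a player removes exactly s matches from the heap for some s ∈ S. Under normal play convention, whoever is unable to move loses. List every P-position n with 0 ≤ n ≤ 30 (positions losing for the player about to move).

0, 1, 5, 12, 16, 17, 27, 28

n :  0  1  2  3  4  5  6  7  8  9 10 11 12 13 14 15 16 17 18 19 20 21 22 23 24 25 26 27 28 29 30
G :  0  0  1  1  2  0  3  1  2  2  3  3  0  4  1  5  0  0  1  1  2  2  3  3  4  2  5  0  0  1  1
P-positions are exactly the n with G(n) = 0.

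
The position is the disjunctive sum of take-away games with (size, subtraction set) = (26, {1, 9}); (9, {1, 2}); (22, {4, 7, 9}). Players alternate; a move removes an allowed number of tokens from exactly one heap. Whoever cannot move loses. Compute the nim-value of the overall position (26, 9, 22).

Heap A, S = {1, 9}:
G(0) = 0
G(1) = mex{0} = 1
G(2) = mex{1} = 0
G(3) = mex{0} = 1
G(4) = mex{1} = 0
G(5) = mex{0} = 1
G(6) = mex{1} = 0
G(7) = mex{0} = 1
G(8) = mex{1} = 0
G(9) = mex{0,0} = 1
G(10) = mex{1,1} = 0
G(11) = mex{0,0} = 1
G(12) = mex{1,1} = 0
G(13) = mex{0,0} = 1
G(14) = mex{1,1} = 0
G(15) = mex{0,0} = 1
G(16) = mex{1,1} = 0
G(17) = mex{0,0} = 1
G(18) = mex{1,1} = 0
G(19) = mex{0,0} = 1
G(20) = mex{1,1} = 0
G(21) = mex{0,0} = 1
G(22) = mex{1,1} = 0
G(23) = mex{0,0} = 1
G(24) = mex{1,1} = 0
G(25) = mex{0,0} = 1
G(26) = mex{1,1} = 0
G_A(26) = 0.
Heap B, S = {1, 2}:
n : 0 1 2 3 4 5 6 7 8 9
G : 0 1 2 0 1 2 0 1 2 0
G_B(9) = 0.
Heap C, S = {4, 7, 9}:
G(0) = 0
G(1) = mex{} = 0
G(2) = mex{} = 0
G(3) = mex{} = 0
G(4) = mex{0} = 1
G(5) = mex{0} = 1
G(6) = mex{0} = 1
G(7) = mex{0,0} = 1
G(8) = mex{1,0} = 2
G(9) = mex{1,0,0} = 2
G(10) = mex{1,0,0} = 2
G(11) = mex{1,1,0} = 2
G(12) = mex{2,1,0} = 3
G(13) = mex{2,1,1} = 0
G(14) = mex{2,1,1} = 0
G(15) = mex{2,2,1} = 0
G(16) = mex{3,2,1} = 0
G(17) = mex{0,2,2} = 1
G(18) = mex{0,2,2} = 1
G(19) = mex{0,3,2} = 1
G(20) = mex{0,0,2} = 1
G(21) = mex{1,0,3} = 2
G(22) = mex{1,0,0} = 2
G_C(22) = 2.
Combined Grundy value = 0 ⊕ 0 ⊕ 2 = 2.

2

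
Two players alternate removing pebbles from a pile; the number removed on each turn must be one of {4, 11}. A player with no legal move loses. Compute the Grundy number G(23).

n :  0  1  2  3  4  5  6  7  8  9 10 11 12 13 14 15 16 17 18 19 20 21 22 23
G :  0  0  0  0  1  1  1  1  0  0  0  2  1  1  1  0  0  0  0  1  1  1  1  0

0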